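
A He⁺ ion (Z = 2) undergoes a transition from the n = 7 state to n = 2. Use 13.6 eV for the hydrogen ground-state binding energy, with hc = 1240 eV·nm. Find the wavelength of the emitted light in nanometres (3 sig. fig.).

For Z = 2 the level energies scale as Z², so the effective Rydberg energy is 13.6 × 4 = 54.40 eV.
ΔE = 54.40 × (1/2² − 1/7²) = 54.40 × 0.2296 = 12.49 eV.
λ = hc/ΔE = 1240 / 12.49 = 99.3 nm.

99.3 nm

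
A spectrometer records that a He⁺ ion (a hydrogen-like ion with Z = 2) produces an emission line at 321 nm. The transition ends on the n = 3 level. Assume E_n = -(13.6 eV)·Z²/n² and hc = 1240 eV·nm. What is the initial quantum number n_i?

n_i = 5

The photon energy is ΔE = hc/λ = 1240 / 321 = 3.863 eV.
With Z = 2, ΔE = 54.40 × (1/n_f² − 1/n_i²), so 1/n_f² − 1/n_i² = 0.07101.
With n_f = 3: 1/n_i² = 1/9 − 0.07101 = 0.04010, so n_i ≈ 4.99.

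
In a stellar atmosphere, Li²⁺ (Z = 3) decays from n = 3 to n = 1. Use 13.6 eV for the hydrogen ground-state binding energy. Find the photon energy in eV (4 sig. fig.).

The Bohr energies scale as Z², so for Z = 3: E_n = −122.4/n² eV.
E_3 = −122.4/9 = −13.60 eV and E_1 = −122.4/1 = −122.4 eV.
The photon energy is |E_3 − E_1| = 108.8 eV.

108.8 eV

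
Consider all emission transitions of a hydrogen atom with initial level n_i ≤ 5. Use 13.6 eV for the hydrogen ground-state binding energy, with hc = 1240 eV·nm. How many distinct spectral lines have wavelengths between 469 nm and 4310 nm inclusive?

5

Enumerate all n_i → n_f pairs with 1 ≤ n_f < n_i ≤ 5 and compute λ = 1240 / [13.6·1·(1/n_f² − 1/n_i²)].
Lines falling in [469, 4310] nm: 4→2 (486.3 nm), 3→2 (656.5 nm), 5→3 (1282 nm), 4→3 (1876 nm), 5→4 (4052 nm).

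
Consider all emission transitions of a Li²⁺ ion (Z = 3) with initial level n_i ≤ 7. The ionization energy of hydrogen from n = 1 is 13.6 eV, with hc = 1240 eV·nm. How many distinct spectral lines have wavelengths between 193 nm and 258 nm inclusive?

Enumerate all n_i → n_f pairs with 1 ≤ n_f < n_i ≤ 7 and compute λ = 1240 / [13.6·9·(1/n_f² − 1/n_i²)].
Lines falling in [193, 258] nm: 4→3 (208.4 nm), 7→4 (240.7 nm).

2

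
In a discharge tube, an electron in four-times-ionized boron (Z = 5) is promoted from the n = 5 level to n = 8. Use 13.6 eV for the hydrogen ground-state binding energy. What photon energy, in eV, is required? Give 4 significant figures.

8.288 eV

The Bohr energies scale as Z², so for Z = 5: E_n = −340.0/n² eV.
E_8 = −340.0/64 = −5.313 eV and E_5 = −340.0/25 = −13.60 eV.
The photon energy is |E_8 − E_5| = 8.288 eV.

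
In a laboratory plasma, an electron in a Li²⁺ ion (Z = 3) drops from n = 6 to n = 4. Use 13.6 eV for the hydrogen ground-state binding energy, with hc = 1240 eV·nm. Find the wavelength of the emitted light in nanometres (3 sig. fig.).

292 nm

For Z = 3 the level energies scale as Z², so the effective Rydberg energy is 13.6 × 9 = 122.4 eV.
ΔE = 122.4 × (1/4² − 1/6²) = 122.4 × 0.03472 = 4.250 eV.
λ = hc/ΔE = 1240 / 4.250 = 292 nm.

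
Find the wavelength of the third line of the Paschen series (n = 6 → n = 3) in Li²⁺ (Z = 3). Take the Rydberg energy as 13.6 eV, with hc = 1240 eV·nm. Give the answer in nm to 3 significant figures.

122 nm

The Paschen series terminates on n_f = 3; the third line has n_i = 3+3 = 6.
ΔE = 122.4 × (1/3² − 1/6²) = 10.20 eV.
λ = 1240 / 10.20 = 122 nm.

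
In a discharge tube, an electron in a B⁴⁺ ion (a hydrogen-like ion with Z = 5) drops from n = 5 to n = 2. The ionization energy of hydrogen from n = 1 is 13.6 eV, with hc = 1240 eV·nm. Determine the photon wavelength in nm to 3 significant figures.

For Z = 5 the level energies scale as Z², so the effective Rydberg energy is 13.6 × 25 = 340.0 eV.
ΔE = 340.0 × (1/2² − 1/5²) = 340.0 × 0.2100 = 71.40 eV.
λ = hc/ΔE = 1240 / 71.40 = 17.4 nm.

17.4 nm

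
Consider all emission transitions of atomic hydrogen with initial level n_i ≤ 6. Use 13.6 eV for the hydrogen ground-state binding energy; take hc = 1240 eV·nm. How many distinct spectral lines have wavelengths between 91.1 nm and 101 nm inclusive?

Enumerate all n_i → n_f pairs with 1 ≤ n_f < n_i ≤ 6 and compute λ = 1240 / [13.6·1·(1/n_f² − 1/n_i²)].
Lines falling in [91.1, 101] nm: 6→1 (93.78 nm), 5→1 (94.98 nm), 4→1 (97.25 nm).

3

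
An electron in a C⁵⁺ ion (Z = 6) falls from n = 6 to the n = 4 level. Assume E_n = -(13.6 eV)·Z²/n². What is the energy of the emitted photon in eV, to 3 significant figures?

The Bohr energies scale as Z², so for Z = 6: E_n = −489.6/n² eV.
E_6 = −489.6/36 = −13.60 eV and E_4 = −489.6/16 = −30.60 eV.
The photon energy is |E_6 − E_4| = 17.0 eV.

17.0 eV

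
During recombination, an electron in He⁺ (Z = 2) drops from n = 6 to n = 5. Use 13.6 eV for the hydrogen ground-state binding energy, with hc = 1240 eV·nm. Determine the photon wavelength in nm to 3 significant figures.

For Z = 2 the level energies scale as Z², so the effective Rydberg energy is 13.6 × 4 = 54.40 eV.
ΔE = 54.40 × (1/5² − 1/6²) = 54.40 × 0.01222 = 0.6649 eV.
λ = hc/ΔE = 1240 / 0.6649 = 1860 nm.

1860 nm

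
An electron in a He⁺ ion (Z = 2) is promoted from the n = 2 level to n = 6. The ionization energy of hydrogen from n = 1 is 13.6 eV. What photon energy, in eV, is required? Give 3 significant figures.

12.1 eV

The Bohr energies scale as Z², so for Z = 2: E_n = −54.40/n² eV.
E_6 = −54.40/36 = −1.511 eV and E_2 = −54.40/4 = −13.60 eV.
The photon energy is |E_6 − E_2| = 12.1 eV.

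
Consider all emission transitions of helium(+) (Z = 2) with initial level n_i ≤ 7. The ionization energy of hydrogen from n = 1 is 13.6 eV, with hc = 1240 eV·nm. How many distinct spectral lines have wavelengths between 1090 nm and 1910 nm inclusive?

Enumerate all n_i → n_f pairs with 1 ≤ n_f < n_i ≤ 7 and compute λ = 1240 / [13.6·4·(1/n_f² − 1/n_i²)].
Lines falling in [1090, 1910] nm: 7→5 (1163 nm), 6→5 (1865 nm).

2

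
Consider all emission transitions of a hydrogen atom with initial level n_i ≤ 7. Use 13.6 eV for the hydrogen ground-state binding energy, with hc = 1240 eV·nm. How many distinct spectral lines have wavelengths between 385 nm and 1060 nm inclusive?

Enumerate all n_i → n_f pairs with 1 ≤ n_f < n_i ≤ 7 and compute λ = 1240 / [13.6·1·(1/n_f² − 1/n_i²)].
Lines falling in [385, 1060] nm: 7→2 (397.1 nm), 6→2 (410.3 nm), 5→2 (434.2 nm), 4→2 (486.3 nm), 3→2 (656.5 nm), 7→3 (1005 nm).

6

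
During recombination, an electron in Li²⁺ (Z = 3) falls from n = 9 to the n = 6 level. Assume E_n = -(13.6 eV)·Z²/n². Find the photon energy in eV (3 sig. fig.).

The Bohr energies scale as Z², so for Z = 3: E_n = −122.4/n² eV.
E_9 = −122.4/81 = −1.511 eV and E_6 = −122.4/36 = −3.400 eV.
The photon energy is |E_9 − E_6| = 1.89 eV.

1.89 eV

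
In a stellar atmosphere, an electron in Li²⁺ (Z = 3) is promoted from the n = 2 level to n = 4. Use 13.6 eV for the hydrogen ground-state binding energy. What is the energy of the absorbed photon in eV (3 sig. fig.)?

23.0 eV

The Bohr energies scale as Z², so for Z = 3: E_n = −122.4/n² eV.
E_4 = −122.4/16 = −7.650 eV and E_2 = −122.4/4 = −30.60 eV.
The photon energy is |E_4 − E_2| = 23.0 eV.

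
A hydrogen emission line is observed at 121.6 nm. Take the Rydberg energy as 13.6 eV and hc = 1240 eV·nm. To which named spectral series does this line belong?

ΔE = 1240/121.6 = 10.20 eV.
This matches 13.6 × (1/1² − 1/2²), so n_f = 1: the Lyman series.

Lyman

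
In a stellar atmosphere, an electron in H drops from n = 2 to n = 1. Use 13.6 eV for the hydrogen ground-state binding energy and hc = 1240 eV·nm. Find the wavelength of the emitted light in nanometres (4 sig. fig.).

ΔE = 13.60 × (1/1² − 1/2²) = 13.60 × 0.7500 = 10.20 eV.
λ = hc/ΔE = 1240 / 10.20 = 121.6 nm.
This line belongs to the Lyman series.

121.6 nm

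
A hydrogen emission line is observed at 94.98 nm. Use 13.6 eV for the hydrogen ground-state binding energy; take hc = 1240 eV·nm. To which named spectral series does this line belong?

ΔE = 1240/94.98 = 13.06 eV.
This matches 13.6 × (1/1² − 1/5²), so n_f = 1: the Lyman series.

Lyman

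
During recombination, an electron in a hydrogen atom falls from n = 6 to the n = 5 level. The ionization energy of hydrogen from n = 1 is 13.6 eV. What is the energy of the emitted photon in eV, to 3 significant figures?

0.166 eV

E_6 = −13.60/36 = −0.3778 eV and E_5 = −13.60/25 = −0.5440 eV.
The photon energy is |E_6 − E_5| = 0.166 eV.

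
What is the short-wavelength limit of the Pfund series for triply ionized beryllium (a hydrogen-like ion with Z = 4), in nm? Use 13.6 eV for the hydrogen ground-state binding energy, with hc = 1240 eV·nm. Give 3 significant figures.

The Pfund series has lower level n_f = 5; the series limit corresponds to n_i → ∞.
ΔE_max = 13.6 × 16 / 5² = 8.704 eV.
λ_min = 1240 / 8.704 = 142 nm.

142 nm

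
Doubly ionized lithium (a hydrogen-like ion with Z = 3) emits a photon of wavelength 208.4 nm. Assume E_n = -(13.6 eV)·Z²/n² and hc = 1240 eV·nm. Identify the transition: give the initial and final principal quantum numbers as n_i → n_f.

The photon energy is ΔE = hc/λ = 1240 / 208.4 = 5.950 eV.
With Z = 3, ΔE = 122.4 × (1/n_f² − 1/n_i²), so 1/n_f² − 1/n_i² = 0.04861.
Trying n_f = 3 gives 1/n_i² = 0.06250, i.e. n_i ≈ 4; this pair matches.

n_i = 4, n_f = 3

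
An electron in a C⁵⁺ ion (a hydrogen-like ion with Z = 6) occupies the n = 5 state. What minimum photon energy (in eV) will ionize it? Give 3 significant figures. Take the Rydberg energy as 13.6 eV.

E_n = −13.6 Z²/n² = −489.6/n² eV for Z = 6.
E_5 = −489.6/25 = −19.6 eV, so ionization (to E = 0) requires 19.6 eV.

19.6 eV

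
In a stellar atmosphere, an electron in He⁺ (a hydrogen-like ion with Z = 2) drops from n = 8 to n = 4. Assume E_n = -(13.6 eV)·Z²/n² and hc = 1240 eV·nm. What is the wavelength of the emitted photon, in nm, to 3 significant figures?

486 nm

For Z = 2 the level energies scale as Z², so the effective Rydberg energy is 13.6 × 4 = 54.40 eV.
ΔE = 54.40 × (1/4² − 1/8²) = 54.40 × 0.04688 = 2.550 eV.
λ = hc/ΔE = 1240 / 2.550 = 486 nm.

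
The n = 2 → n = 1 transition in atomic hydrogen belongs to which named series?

The series is set by the lower level: n_f = 1 is the Lyman series.

Lyman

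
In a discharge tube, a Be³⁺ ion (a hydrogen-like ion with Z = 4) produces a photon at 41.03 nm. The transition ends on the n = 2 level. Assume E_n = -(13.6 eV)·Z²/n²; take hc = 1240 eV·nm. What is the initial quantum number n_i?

n_i = 3

The photon energy is ΔE = hc/λ = 1240 / 41.03 = 30.22 eV.
With Z = 4, ΔE = 217.6 × (1/n_f² − 1/n_i²), so 1/n_f² − 1/n_i² = 0.1389.
With n_f = 2: 1/n_i² = 1/4 − 0.1389 = 0.1111, so n_i ≈ 3.00.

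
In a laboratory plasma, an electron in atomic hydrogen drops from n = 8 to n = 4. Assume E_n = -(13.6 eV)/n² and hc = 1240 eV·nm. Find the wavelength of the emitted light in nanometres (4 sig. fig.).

1945 nm

ΔE = 13.60 × (1/4² − 1/8²) = 13.60 × 0.04688 = 0.6375 eV.
λ = hc/ΔE = 1240 / 0.6375 = 1945 nm.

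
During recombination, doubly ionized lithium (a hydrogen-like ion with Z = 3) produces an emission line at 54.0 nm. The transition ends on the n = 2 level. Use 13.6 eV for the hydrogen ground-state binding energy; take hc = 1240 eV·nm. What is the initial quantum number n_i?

The photon energy is ΔE = hc/λ = 1240 / 54.0 = 22.96 eV.
With Z = 3, ΔE = 122.4 × (1/n_f² − 1/n_i²), so 1/n_f² − 1/n_i² = 0.1876.
With n_f = 2: 1/n_i² = 1/4 − 0.1876 = 0.06239, so n_i ≈ 4.00.

n_i = 4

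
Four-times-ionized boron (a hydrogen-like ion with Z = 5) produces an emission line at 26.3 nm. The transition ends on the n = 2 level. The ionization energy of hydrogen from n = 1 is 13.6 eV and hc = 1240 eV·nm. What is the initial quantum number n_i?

The photon energy is ΔE = hc/λ = 1240 / 26.3 = 47.15 eV.
With Z = 5, ΔE = 340.0 × (1/n_f² − 1/n_i²), so 1/n_f² − 1/n_i² = 0.1387.
With n_f = 2: 1/n_i² = 1/4 − 0.1387 = 0.1113, so n_i ≈ 3.00.

n_i = 3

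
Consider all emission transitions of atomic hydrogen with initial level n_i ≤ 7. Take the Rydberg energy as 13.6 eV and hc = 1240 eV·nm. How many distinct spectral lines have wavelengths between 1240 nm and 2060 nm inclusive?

Enumerate all n_i → n_f pairs with 1 ≤ n_f < n_i ≤ 7 and compute λ = 1240 / [13.6·1·(1/n_f² − 1/n_i²)].
Lines falling in [1240, 2060] nm: 5→3 (1282 nm), 4→3 (1876 nm).

2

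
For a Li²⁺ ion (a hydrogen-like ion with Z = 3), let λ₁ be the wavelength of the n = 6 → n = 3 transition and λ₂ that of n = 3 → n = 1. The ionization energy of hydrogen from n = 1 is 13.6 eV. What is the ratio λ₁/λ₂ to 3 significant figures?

λ ∝ 1/ΔE ∝ 1/(1/n_f² − 1/n_i²), and the Z² and hc factors cancel in the ratio.
λ₁/λ₂ = (1/1² − 1/3²)/(1/3² − 1/6²) = 0.8889/0.08333 = 10.7.

10.7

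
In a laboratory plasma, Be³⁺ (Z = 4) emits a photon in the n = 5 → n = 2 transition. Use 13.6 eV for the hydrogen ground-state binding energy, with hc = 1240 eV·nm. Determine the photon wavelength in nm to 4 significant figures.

27.14 nm

For Z = 4 the level energies scale as Z², so the effective Rydberg energy is 13.6 × 16 = 217.6 eV.
ΔE = 217.6 × (1/2² − 1/5²) = 217.6 × 0.2100 = 45.70 eV.
λ = hc/ΔE = 1240 / 45.70 = 27.14 nm.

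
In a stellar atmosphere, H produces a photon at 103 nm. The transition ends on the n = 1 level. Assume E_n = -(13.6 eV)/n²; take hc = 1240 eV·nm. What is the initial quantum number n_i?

The photon energy is ΔE = hc/λ = 1240 / 103 = 12.04 eV.
With Z = 1, ΔE = 13.60 × (1/n_f² − 1/n_i²), so 1/n_f² − 1/n_i² = 0.8852.
With n_f = 1: 1/n_i² = 1/1 − 0.8852 = 0.1148, so n_i ≈ 2.95.

n_i = 3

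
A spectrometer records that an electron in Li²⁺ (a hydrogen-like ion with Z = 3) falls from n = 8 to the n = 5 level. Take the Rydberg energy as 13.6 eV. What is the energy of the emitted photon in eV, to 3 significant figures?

The Bohr energies scale as Z², so for Z = 3: E_n = −122.4/n² eV.
E_8 = −122.4/64 = −1.913 eV and E_5 = −122.4/25 = −4.896 eV.
The photon energy is |E_8 − E_5| = 2.98 eV.

2.98 eV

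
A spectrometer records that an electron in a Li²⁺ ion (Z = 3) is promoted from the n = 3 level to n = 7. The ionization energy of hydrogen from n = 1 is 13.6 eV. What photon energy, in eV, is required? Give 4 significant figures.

The Bohr energies scale as Z², so for Z = 3: E_n = −122.4/n² eV.
E_7 = −122.4/49 = −2.498 eV and E_3 = −122.4/9 = −13.60 eV.
The photon energy is |E_7 − E_3| = 11.10 eV.

11.10 eV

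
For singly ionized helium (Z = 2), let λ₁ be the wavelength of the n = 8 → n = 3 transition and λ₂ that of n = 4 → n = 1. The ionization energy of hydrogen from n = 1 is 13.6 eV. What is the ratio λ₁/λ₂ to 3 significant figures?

λ ∝ 1/ΔE ∝ 1/(1/n_f² − 1/n_i²), and the Z² and hc factors cancel in the ratio.
λ₁/λ₂ = (1/1² − 1/4²)/(1/3² − 1/8²) = 0.9375/0.09549 = 9.82.

9.82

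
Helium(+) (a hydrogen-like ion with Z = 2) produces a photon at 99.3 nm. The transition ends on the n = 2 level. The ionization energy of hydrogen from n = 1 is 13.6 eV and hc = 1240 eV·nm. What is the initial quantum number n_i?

The photon energy is ΔE = hc/λ = 1240 / 99.3 = 12.49 eV.
With Z = 2, ΔE = 54.40 × (1/n_f² − 1/n_i²), so 1/n_f² − 1/n_i² = 0.2295.
With n_f = 2: 1/n_i² = 1/4 − 0.2295 = 0.02045, so n_i ≈ 6.99.

n_i = 7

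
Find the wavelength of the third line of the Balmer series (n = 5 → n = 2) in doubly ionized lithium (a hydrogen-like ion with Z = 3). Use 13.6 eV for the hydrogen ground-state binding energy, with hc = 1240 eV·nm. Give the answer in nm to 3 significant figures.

The Balmer series terminates on n_f = 2; the third line has n_i = 2+3 = 5.
ΔE = 122.4 × (1/2² − 1/5²) = 25.70 eV.
λ = 1240 / 25.70 = 48.2 nm.

48.2 nm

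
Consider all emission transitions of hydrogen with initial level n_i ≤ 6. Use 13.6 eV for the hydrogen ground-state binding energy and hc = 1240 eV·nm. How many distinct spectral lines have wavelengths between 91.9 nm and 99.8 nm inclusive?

Enumerate all n_i → n_f pairs with 1 ≤ n_f < n_i ≤ 6 and compute λ = 1240 / [13.6·1·(1/n_f² − 1/n_i²)].
Lines falling in [91.9, 99.8] nm: 6→1 (93.78 nm), 5→1 (94.98 nm), 4→1 (97.25 nm).

3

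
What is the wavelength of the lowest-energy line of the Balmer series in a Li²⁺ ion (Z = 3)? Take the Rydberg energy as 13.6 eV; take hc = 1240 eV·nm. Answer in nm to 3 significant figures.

The Balmer series terminates on n_f = 2; the first line has n_i = 2+1 = 3.
ΔE = 122.4 × (1/2² − 1/3²) = 17.00 eV.
λ = 1240 / 17.00 = 72.9 nm.

72.9 nm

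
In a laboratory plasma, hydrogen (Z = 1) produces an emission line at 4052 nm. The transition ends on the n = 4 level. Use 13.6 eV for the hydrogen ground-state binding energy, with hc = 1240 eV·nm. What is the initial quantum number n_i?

The photon energy is ΔE = hc/λ = 1240 / 4052 = 0.3060 eV.
With Z = 1, ΔE = 13.60 × (1/n_f² − 1/n_i²), so 1/n_f² − 1/n_i² = 0.02250.
With n_f = 4: 1/n_i² = 1/16 − 0.02250 = 0.04000, so n_i ≈ 5.00.

n_i = 5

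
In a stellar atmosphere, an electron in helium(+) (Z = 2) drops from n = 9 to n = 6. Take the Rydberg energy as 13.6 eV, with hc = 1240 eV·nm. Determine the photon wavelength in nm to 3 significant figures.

For Z = 2 the level energies scale as Z², so the effective Rydberg energy is 13.6 × 4 = 54.40 eV.
ΔE = 54.40 × (1/6² − 1/9²) = 54.40 × 0.01543 = 0.8395 eV.
λ = hc/ΔE = 1240 / 0.8395 = 1480 nm.

1480 nm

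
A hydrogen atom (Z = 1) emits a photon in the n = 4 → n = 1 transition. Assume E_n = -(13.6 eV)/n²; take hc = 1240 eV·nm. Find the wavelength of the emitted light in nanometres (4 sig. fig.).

97.25 nm

ΔE = 13.60 × (1/1² − 1/4²) = 13.60 × 0.9375 = 12.75 eV.
λ = hc/ΔE = 1240 / 12.75 = 97.25 nm.
This line belongs to the Lyman series.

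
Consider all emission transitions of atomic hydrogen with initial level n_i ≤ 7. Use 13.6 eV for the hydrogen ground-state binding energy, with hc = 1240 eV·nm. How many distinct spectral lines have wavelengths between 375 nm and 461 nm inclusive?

3

Enumerate all n_i → n_f pairs with 1 ≤ n_f < n_i ≤ 7 and compute λ = 1240 / [13.6·1·(1/n_f² − 1/n_i²)].
Lines falling in [375, 461] nm: 7→2 (397.1 nm), 6→2 (410.3 nm), 5→2 (434.2 nm).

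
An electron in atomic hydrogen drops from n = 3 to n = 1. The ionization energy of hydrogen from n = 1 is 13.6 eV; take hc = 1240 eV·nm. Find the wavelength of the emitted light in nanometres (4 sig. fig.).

ΔE = 13.60 × (1/1² − 1/3²) = 13.60 × 0.8889 = 12.09 eV.
λ = hc/ΔE = 1240 / 12.09 = 102.6 nm.

102.6 nm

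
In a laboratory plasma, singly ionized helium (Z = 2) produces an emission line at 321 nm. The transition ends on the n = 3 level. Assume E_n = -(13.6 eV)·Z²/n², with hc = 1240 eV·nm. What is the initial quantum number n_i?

n_i = 5

The photon energy is ΔE = hc/λ = 1240 / 321 = 3.863 eV.
With Z = 2, ΔE = 54.40 × (1/n_f² − 1/n_i²), so 1/n_f² − 1/n_i² = 0.07101.
With n_f = 3: 1/n_i² = 1/9 − 0.07101 = 0.04010, so n_i ≈ 4.99.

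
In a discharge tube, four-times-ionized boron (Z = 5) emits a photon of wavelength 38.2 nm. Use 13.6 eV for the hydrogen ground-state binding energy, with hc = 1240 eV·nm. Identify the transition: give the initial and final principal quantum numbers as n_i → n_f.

n_i = 8, n_f = 3

The photon energy is ΔE = hc/λ = 1240 / 38.2 = 32.46 eV.
With Z = 5, ΔE = 340.0 × (1/n_f² − 1/n_i²), so 1/n_f² − 1/n_i² = 0.09547.
Trying n_f = 3 gives 1/n_i² = 0.01564, i.e. n_i ≈ 8; this pair matches.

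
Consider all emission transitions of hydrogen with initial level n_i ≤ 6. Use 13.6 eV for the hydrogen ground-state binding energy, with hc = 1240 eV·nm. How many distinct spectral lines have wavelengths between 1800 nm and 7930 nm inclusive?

Enumerate all n_i → n_f pairs with 1 ≤ n_f < n_i ≤ 6 and compute λ = 1240 / [13.6·1·(1/n_f² − 1/n_i²)].
Lines falling in [1800, 7930] nm: 4→3 (1876 nm), 6→4 (2626 nm), 5→4 (4052 nm), 6→5 (7460 nm).

4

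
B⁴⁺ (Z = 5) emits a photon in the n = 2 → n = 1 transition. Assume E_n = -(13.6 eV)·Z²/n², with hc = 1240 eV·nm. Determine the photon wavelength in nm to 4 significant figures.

For Z = 5 the level energies scale as Z², so the effective Rydberg energy is 13.6 × 25 = 340.0 eV.
ΔE = 340.0 × (1/1² − 1/2²) = 340.0 × 0.7500 = 255.0 eV.
λ = hc/ΔE = 1240 / 255.0 = 4.863 nm.

4.863 nm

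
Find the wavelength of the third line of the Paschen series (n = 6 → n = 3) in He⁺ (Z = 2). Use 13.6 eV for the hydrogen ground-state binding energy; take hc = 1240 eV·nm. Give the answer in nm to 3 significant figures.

The Paschen series terminates on n_f = 3; the third line has n_i = 3+3 = 6.
ΔE = 54.40 × (1/3² − 1/6²) = 4.533 eV.
λ = 1240 / 4.533 = 274 nm.

274 nm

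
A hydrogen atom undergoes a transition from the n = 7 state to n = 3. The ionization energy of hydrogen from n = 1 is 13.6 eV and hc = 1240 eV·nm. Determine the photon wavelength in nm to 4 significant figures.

ΔE = 13.60 × (1/3² − 1/7²) = 13.60 × 0.09070 = 1.234 eV.
λ = hc/ΔE = 1240 / 1.234 = 1005 nm.

1005 nm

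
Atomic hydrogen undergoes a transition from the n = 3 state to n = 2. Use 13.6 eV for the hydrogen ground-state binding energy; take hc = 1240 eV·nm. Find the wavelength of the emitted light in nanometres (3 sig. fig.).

656 nm

ΔE = 13.60 × (1/2² − 1/3²) = 13.60 × 0.1389 = 1.889 eV.
λ = hc/ΔE = 1240 / 1.889 = 656 nm.
This line belongs to the Balmer series.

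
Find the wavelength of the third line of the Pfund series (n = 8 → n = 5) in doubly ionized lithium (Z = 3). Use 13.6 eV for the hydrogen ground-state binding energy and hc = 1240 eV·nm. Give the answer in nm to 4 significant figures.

The Pfund series terminates on n_f = 5; the third line has n_i = 5+3 = 8.
ΔE = 122.4 × (1/5² − 1/8²) = 2.984 eV.
λ = 1240 / 2.984 = 415.6 nm.

415.6 nm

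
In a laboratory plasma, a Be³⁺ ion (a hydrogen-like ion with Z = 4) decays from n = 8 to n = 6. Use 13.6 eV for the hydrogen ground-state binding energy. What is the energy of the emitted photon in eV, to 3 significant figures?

2.64 eV

The Bohr energies scale as Z², so for Z = 4: E_n = −217.6/n² eV.
E_8 = −217.6/64 = −3.400 eV and E_6 = −217.6/36 = −6.044 eV.
The photon energy is |E_8 − E_6| = 2.64 eV.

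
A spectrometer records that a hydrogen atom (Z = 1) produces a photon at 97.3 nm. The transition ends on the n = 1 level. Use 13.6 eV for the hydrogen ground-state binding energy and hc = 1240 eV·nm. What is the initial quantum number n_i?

The photon energy is ΔE = hc/λ = 1240 / 97.3 = 12.74 eV.
With Z = 1, ΔE = 13.60 × (1/n_f² − 1/n_i²), so 1/n_f² − 1/n_i² = 0.9371.
With n_f = 1: 1/n_i² = 1/1 − 0.9371 = 0.06293, so n_i ≈ 3.99.

n_i = 4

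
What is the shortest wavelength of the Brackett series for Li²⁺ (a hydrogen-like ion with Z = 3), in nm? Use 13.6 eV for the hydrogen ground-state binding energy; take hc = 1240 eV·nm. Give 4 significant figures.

The Brackett series has lower level n_f = 4; the series limit corresponds to n_i → ∞.
ΔE_max = 13.6 × 9 / 4² = 7.650 eV.
λ_min = 1240 / 7.650 = 162.1 nm.

162.1 nm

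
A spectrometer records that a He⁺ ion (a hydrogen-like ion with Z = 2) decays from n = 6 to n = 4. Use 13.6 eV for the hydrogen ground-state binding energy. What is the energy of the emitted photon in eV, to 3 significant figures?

1.89 eV

The Bohr energies scale as Z², so for Z = 2: E_n = −54.40/n² eV.
E_6 = −54.40/36 = −1.511 eV and E_4 = −54.40/16 = −3.400 eV.
The photon energy is |E_6 − E_4| = 1.89 eV.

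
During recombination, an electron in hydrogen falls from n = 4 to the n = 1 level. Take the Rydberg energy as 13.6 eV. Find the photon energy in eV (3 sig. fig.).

E_4 = −13.60/16 = −0.8500 eV and E_1 = −13.60/1 = −13.60 eV.
The photon energy is |E_4 − E_1| = 12.8 eV.

12.8 eV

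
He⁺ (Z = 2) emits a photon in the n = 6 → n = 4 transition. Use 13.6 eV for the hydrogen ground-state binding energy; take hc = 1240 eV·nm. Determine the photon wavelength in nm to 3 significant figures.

For Z = 2 the level energies scale as Z², so the effective Rydberg energy is 13.6 × 4 = 54.40 eV.
ΔE = 54.40 × (1/4² − 1/6²) = 54.40 × 0.03472 = 1.889 eV.
λ = hc/ΔE = 1240 / 1.889 = 656 nm.

656 nm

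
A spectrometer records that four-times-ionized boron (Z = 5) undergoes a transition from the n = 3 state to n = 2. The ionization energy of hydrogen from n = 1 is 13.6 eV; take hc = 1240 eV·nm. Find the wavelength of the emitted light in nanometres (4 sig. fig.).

26.26 nm

For Z = 5 the level energies scale as Z², so the effective Rydberg energy is 13.6 × 25 = 340.0 eV.
ΔE = 340.0 × (1/2² − 1/3²) = 340.0 × 0.1389 = 47.22 eV.
λ = hc/ΔE = 1240 / 47.22 = 26.26 nm.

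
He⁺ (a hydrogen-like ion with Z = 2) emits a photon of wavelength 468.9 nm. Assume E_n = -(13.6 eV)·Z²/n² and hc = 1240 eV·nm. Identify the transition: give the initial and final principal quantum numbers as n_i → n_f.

n_i = 4, n_f = 3

The photon energy is ΔE = hc/λ = 1240 / 468.9 = 2.644 eV.
With Z = 2, ΔE = 54.40 × (1/n_f² − 1/n_i²), so 1/n_f² − 1/n_i² = 0.04861.
Trying n_f = 3 gives 1/n_i² = 0.06250, i.e. n_i ≈ 4; this pair matches.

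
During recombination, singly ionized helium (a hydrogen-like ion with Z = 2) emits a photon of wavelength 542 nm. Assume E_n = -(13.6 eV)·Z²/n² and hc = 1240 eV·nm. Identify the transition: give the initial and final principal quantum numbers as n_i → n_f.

n_i = 7, n_f = 4

The photon energy is ΔE = hc/λ = 1240 / 542 = 2.288 eV.
With Z = 2, ΔE = 54.40 × (1/n_f² − 1/n_i²), so 1/n_f² − 1/n_i² = 0.04206.
Trying n_f = 4 gives 1/n_i² = 0.02044, i.e. n_i ≈ 7; this pair matches.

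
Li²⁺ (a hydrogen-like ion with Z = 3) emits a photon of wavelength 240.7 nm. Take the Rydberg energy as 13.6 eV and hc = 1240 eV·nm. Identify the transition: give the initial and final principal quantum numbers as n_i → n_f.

n_i = 7, n_f = 4

The photon energy is ΔE = hc/λ = 1240 / 240.7 = 5.152 eV.
With Z = 3, ΔE = 122.4 × (1/n_f² − 1/n_i²), so 1/n_f² − 1/n_i² = 0.04209.
Trying n_f = 4 gives 1/n_i² = 0.02041, i.e. n_i ≈ 7; this pair matches.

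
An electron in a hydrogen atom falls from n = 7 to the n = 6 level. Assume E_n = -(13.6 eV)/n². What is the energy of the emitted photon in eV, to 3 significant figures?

0.100 eV

E_7 = −13.60/49 = −0.2776 eV and E_6 = −13.60/36 = −0.3778 eV.
The photon energy is |E_7 − E_6| = 0.100 eV.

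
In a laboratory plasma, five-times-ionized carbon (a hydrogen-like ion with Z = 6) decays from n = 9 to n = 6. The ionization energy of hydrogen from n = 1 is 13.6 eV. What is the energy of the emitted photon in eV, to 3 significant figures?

The Bohr energies scale as Z², so for Z = 6: E_n = −489.6/n² eV.
E_9 = −489.6/81 = −6.044 eV and E_6 = −489.6/36 = −13.60 eV.
The photon energy is |E_9 − E_6| = 7.56 eV.

7.56 eV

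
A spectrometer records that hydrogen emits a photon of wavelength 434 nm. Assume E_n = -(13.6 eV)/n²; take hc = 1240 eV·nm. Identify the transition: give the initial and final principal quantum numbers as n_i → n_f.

The photon energy is ΔE = hc/λ = 1240 / 434 = 2.857 eV.
With Z = 1, ΔE = 13.60 × (1/n_f² − 1/n_i²), so 1/n_f² − 1/n_i² = 0.2101.
Trying n_f = 2 gives 1/n_i² = 0.03992, i.e. n_i ≈ 5; this pair matches.

n_i = 5, n_f = 2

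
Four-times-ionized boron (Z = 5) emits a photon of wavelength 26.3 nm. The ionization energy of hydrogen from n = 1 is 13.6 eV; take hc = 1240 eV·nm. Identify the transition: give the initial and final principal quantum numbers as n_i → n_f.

The photon energy is ΔE = hc/λ = 1240 / 26.3 = 47.15 eV.
With Z = 5, ΔE = 340.0 × (1/n_f² − 1/n_i²), so 1/n_f² − 1/n_i² = 0.1387.
Trying n_f = 2 gives 1/n_i² = 0.1113, i.e. n_i ≈ 3; this pair matches.

n_i = 3, n_f = 2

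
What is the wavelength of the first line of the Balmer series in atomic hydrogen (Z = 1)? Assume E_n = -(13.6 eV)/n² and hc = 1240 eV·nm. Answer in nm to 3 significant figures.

656 nm

The Balmer series terminates on n_f = 2; the first line has n_i = 2+1 = 3.
ΔE = 13.60 × (1/2² − 1/3²) = 1.889 eV.
λ = 1240 / 1.889 = 656 nm.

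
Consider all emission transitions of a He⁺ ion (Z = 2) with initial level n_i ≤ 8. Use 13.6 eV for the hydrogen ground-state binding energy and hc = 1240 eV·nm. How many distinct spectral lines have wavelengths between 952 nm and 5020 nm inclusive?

Enumerate all n_i → n_f pairs with 1 ≤ n_f < n_i ≤ 8 and compute λ = 1240 / [13.6·4·(1/n_f² − 1/n_i²)].
Lines falling in [952, 5020] nm: 5→4 (1013 nm), 7→5 (1163 nm), 6→5 (1865 nm), 8→6 (1876 nm), 7→6 (3093 nm), 8→7 (4765 nm).

6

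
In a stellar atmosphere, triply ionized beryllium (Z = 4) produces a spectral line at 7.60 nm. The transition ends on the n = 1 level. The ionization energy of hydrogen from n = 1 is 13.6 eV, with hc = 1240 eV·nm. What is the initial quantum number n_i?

n_i = 2

The photon energy is ΔE = hc/λ = 1240 / 7.60 = 163.2 eV.
With Z = 4, ΔE = 217.6 × (1/n_f² − 1/n_i²), so 1/n_f² − 1/n_i² = 0.7498.
With n_f = 1: 1/n_i² = 1/1 − 0.7498 = 0.2502, so n_i ≈ 2.00.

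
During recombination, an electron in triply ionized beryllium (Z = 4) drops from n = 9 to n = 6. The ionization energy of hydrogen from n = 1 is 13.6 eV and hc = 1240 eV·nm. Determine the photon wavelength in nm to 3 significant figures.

For Z = 4 the level energies scale as Z², so the effective Rydberg energy is 13.6 × 16 = 217.6 eV.
ΔE = 217.6 × (1/6² − 1/9²) = 217.6 × 0.01543 = 3.358 eV.
λ = hc/ΔE = 1240 / 3.358 = 369 nm.

369 nm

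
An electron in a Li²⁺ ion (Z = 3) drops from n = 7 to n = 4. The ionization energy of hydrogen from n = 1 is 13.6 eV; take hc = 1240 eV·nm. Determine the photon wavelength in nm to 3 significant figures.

241 nm

For Z = 3 the level energies scale as Z², so the effective Rydberg energy is 13.6 × 9 = 122.4 eV.
ΔE = 122.4 × (1/4² − 1/7²) = 122.4 × 0.04209 = 5.152 eV.
λ = hc/ΔE = 1240 / 5.152 = 241 nm.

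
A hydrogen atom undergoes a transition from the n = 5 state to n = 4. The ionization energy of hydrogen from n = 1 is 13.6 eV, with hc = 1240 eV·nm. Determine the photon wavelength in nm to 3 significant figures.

4050 nm

ΔE = 13.60 × (1/4² − 1/5²) = 13.60 × 0.02250 = 0.3060 eV.
λ = hc/ΔE = 1240 / 0.3060 = 4050 nm.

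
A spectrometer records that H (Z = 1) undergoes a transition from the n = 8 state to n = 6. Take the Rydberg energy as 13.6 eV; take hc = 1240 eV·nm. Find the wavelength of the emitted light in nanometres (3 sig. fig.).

7500 nm

ΔE = 13.60 × (1/6² − 1/8²) = 13.60 × 0.01215 = 0.1653 eV.
λ = hc/ΔE = 1240 / 0.1653 = 7500 nm.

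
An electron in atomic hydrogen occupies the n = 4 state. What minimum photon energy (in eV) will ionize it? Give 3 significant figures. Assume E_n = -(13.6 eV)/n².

E_4 = −13.60/16 = −0.850 eV, so ionization (to E = 0) requires 0.850 eV.

0.850 eV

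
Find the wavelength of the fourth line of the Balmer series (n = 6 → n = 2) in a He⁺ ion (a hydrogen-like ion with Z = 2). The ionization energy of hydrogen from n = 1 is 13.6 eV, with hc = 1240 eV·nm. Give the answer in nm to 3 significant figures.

103 nm

The Balmer series terminates on n_f = 2; the fourth line has n_i = 2+4 = 6.
ΔE = 54.40 × (1/2² − 1/6²) = 12.09 eV.
λ = 1240 / 12.09 = 103 nm.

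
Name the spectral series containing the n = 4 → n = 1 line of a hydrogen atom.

Lyman

The series is set by the lower level: n_f = 1 is the Lyman series.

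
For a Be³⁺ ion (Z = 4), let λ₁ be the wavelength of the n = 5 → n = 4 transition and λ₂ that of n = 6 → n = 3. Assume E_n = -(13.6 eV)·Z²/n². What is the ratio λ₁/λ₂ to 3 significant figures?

λ ∝ 1/ΔE ∝ 1/(1/n_f² − 1/n_i²), and the Z² and hc factors cancel in the ratio.
λ₁/λ₂ = (1/3² − 1/6²)/(1/4² − 1/5²) = 0.08333/0.02250 = 3.70.

3.70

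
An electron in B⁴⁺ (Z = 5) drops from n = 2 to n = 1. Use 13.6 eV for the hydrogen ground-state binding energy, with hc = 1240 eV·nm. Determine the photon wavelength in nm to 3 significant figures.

For Z = 5 the level energies scale as Z², so the effective Rydberg energy is 13.6 × 25 = 340.0 eV.
ΔE = 340.0 × (1/1² − 1/2²) = 340.0 × 0.7500 = 255.0 eV.
λ = hc/ΔE = 1240 / 255.0 = 4.86 nm.

4.86 nm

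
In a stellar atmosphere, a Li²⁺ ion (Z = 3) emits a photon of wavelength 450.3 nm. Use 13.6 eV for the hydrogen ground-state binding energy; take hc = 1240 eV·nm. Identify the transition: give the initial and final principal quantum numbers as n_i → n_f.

The photon energy is ΔE = hc/λ = 1240 / 450.3 = 2.754 eV.
With Z = 3, ΔE = 122.4 × (1/n_f² − 1/n_i²), so 1/n_f² − 1/n_i² = 0.02250.
Trying n_f = 4 gives 1/n_i² = 0.04000, i.e. n_i ≈ 5; this pair matches.

n_i = 5, n_f = 4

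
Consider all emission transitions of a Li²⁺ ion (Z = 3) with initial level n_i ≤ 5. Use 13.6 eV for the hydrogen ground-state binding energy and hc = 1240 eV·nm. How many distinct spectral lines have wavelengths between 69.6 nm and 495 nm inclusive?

4

Enumerate all n_i → n_f pairs with 1 ≤ n_f < n_i ≤ 5 and compute λ = 1240 / [13.6·9·(1/n_f² − 1/n_i²)].
Lines falling in [69.6, 495] nm: 3→2 (72.94 nm), 5→3 (142.5 nm), 4→3 (208.4 nm), 5→4 (450.3 nm).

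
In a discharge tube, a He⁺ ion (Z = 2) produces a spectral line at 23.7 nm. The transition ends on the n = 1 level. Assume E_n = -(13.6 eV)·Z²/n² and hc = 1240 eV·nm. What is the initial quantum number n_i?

n_i = 5

The photon energy is ΔE = hc/λ = 1240 / 23.7 = 52.32 eV.
With Z = 2, ΔE = 54.40 × (1/n_f² − 1/n_i²), so 1/n_f² − 1/n_i² = 0.9618.
With n_f = 1: 1/n_i² = 1/1 − 0.9618 = 0.03822, so n_i ≈ 5.11.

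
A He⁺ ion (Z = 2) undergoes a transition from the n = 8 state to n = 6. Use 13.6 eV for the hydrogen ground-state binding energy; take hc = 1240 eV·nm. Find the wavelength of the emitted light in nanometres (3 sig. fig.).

For Z = 2 the level energies scale as Z², so the effective Rydberg energy is 13.6 × 4 = 54.40 eV.
ΔE = 54.40 × (1/6² − 1/8²) = 54.40 × 0.01215 = 0.6611 eV.
λ = hc/ΔE = 1240 / 0.6611 = 1880 nm.

1880 nm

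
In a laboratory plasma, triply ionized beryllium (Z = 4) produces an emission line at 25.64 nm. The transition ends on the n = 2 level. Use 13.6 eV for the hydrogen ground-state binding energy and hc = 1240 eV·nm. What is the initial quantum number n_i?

n_i = 6

The photon energy is ΔE = hc/λ = 1240 / 25.64 = 48.36 eV.
With Z = 4, ΔE = 217.6 × (1/n_f² − 1/n_i²), so 1/n_f² − 1/n_i² = 0.2223.
With n_f = 2: 1/n_i² = 1/4 − 0.2223 = 0.02775, so n_i ≈ 6.00.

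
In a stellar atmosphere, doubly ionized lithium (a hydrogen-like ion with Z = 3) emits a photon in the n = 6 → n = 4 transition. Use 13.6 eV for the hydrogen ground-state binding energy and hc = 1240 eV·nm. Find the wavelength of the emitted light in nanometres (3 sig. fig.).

For Z = 3 the level energies scale as Z², so the effective Rydberg energy is 13.6 × 9 = 122.4 eV.
ΔE = 122.4 × (1/4² − 1/6²) = 122.4 × 0.03472 = 4.250 eV.
λ = hc/ΔE = 1240 / 4.250 = 292 nm.

292 nm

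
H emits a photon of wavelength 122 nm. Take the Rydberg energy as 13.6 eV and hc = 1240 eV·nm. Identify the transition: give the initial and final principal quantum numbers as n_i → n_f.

The photon energy is ΔE = hc/λ = 1240 / 122 = 10.16 eV.
With Z = 1, ΔE = 13.60 × (1/n_f² − 1/n_i²), so 1/n_f² − 1/n_i² = 0.7473.
Trying n_f = 1 gives 1/n_i² = 0.2527, i.e. n_i ≈ 2; this pair matches.

n_i = 2, n_f = 1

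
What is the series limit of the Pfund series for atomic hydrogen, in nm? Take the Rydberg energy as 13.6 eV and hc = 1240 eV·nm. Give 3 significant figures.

The Pfund series has lower level n_f = 5; the series limit corresponds to n_i → ∞.
ΔE_max = 13.6 × 1 / 5² = 0.5440 eV.
λ_min = 1240 / 0.5440 = 2280 nm.

2280 nm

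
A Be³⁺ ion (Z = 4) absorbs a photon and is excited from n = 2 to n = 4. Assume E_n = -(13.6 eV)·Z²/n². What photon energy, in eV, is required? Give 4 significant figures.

The Bohr energies scale as Z², so for Z = 4: E_n = −217.6/n² eV.
E_4 = −217.6/16 = −13.60 eV and E_2 = −217.6/4 = −54.40 eV.
The photon energy is |E_4 − E_2| = 40.80 eV.

40.80 eV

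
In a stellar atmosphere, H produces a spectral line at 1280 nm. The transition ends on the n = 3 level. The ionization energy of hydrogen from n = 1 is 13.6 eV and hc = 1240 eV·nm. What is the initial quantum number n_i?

n_i = 5

The photon energy is ΔE = hc/λ = 1240 / 1280 = 0.9688 eV.
With Z = 1, ΔE = 13.60 × (1/n_f² − 1/n_i²), so 1/n_f² − 1/n_i² = 0.07123.
With n_f = 3: 1/n_i² = 1/9 − 0.07123 = 0.03988, so n_i ≈ 5.01.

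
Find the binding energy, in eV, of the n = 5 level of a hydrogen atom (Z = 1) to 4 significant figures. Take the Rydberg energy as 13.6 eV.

E_5 = −13.60/25 = −0.5440 eV, so ionization (to E = 0) requires 0.5440 eV.

0.5440 eV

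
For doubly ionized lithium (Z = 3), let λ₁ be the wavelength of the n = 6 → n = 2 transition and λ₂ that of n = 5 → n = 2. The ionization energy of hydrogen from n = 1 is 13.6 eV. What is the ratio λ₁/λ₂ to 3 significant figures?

λ ∝ 1/ΔE ∝ 1/(1/n_f² − 1/n_i²), and the Z² and hc factors cancel in the ratio.
λ₁/λ₂ = (1/2² − 1/5²)/(1/2² − 1/6²) = 0.2100/0.2222 = 0.945.

0.945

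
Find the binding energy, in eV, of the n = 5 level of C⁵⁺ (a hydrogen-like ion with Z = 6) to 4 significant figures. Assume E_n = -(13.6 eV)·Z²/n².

E_n = −13.6 Z²/n² = −489.6/n² eV for Z = 6.
E_5 = −489.6/25 = −19.58 eV, so ionization (to E = 0) requires 19.58 eV.

19.58 eV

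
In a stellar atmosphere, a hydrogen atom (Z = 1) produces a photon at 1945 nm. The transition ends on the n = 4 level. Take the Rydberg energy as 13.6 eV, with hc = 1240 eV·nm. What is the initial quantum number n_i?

The photon energy is ΔE = hc/λ = 1240 / 1945 = 0.6375 eV.
With Z = 1, ΔE = 13.60 × (1/n_f² − 1/n_i²), so 1/n_f² − 1/n_i² = 0.04688.
With n_f = 4: 1/n_i² = 1/16 − 0.04688 = 0.01562, so n_i ≈ 8.00.

n_i = 8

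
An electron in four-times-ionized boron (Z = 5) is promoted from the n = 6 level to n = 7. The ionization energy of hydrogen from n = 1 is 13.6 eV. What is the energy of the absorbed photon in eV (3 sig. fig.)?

The Bohr energies scale as Z², so for Z = 5: E_n = −340.0/n² eV.
E_7 = −340.0/49 = −6.939 eV and E_6 = −340.0/36 = −9.444 eV.
The photon energy is |E_7 − E_6| = 2.51 eV.

2.51 eV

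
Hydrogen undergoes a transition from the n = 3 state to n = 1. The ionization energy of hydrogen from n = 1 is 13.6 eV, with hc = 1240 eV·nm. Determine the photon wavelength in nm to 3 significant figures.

ΔE = 13.60 × (1/1² − 1/3²) = 13.60 × 0.8889 = 12.09 eV.
λ = hc/ΔE = 1240 / 12.09 = 103 nm.
This line belongs to the Lyman series.

103 nm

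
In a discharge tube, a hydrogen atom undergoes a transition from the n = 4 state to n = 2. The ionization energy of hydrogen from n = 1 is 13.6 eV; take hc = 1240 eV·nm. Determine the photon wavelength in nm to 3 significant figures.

ΔE = 13.60 × (1/2² − 1/4²) = 13.60 × 0.1875 = 2.550 eV.
λ = hc/ΔE = 1240 / 2.550 = 486 nm.

486 nm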